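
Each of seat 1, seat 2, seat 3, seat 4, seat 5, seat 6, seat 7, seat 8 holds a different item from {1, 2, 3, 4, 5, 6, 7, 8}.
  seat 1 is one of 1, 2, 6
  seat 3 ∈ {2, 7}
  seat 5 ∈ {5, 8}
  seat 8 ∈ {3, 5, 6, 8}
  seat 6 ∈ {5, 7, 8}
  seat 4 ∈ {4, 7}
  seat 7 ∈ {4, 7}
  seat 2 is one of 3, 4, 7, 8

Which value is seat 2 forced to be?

The 8 variables draw from only 8 values {1, 2, 3, 4, 5, 6, 7, 8}, so each is used; only seat 1 can be 1, hence seat 1 = 1.
The 7 still-open variables together cover exactly {2, 3, 4, 5, 6, 7, 8} — 7 values for 7 variables — and 2 appears only in seat 3's list, so seat 3 = 2.
Among the 6 still-open variables, 6 fits only seat 8 (and all 6 values in {3, 4, 5, 6, 7, 8} must be used), so seat 8 = 6.
The 5 still-open variables together cover exactly {3, 4, 5, 7, 8} — 5 values for 5 variables — and 3 appears only in seat 2's list, so seat 2 = 3.

3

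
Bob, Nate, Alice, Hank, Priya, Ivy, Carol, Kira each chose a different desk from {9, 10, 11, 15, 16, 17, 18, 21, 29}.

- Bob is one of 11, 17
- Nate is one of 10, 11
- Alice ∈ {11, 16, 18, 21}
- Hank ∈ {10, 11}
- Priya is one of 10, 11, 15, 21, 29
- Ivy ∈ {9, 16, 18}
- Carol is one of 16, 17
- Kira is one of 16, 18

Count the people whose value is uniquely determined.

5

Nate and Hank between them cover only {10, 11} — a naked pair. Remove those values from Bob, Alice, Priya.
That leaves Bob = 17. Remove 17 from Carol.
Carol's domain is down to {16}, so Carol = 16. Strike 16 from Alice, Ivy, Kira.
Kira has just one choice, so Kira = 18. Eliminate 18 elsewhere: Alice, Ivy.
Alice has just one choice, so Alice = 21. Eliminate 21 elsewhere: Priya.
Ivy has just one choice, so Ivy = 9.
Determined: Bob=17, Alice=21, Ivy=9, Carol=16, Kira=18. The other people each still have more than one consistent value. That makes 5.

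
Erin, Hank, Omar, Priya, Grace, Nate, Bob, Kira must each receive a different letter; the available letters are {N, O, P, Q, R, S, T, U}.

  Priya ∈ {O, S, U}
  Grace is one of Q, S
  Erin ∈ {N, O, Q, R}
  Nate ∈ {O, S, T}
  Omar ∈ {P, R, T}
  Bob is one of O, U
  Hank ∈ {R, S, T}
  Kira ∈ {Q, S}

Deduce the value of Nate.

T

Among the 8 variables, N fits only Erin (and all 8 values in {N, O, P, Q, R, S, T, U} must be used), so Erin = N.
The 7 still-open variables together cover exactly {O, P, Q, R, S, T, U} — 7 values for 7 variables — and P appears only in Omar's list, so Omar = P.
The 6 still-open variables draw from only 6 values {O, Q, R, S, T, U}, so each is used; only Hank can be R, hence Hank = R.
The 5 still-open variables draw from only 5 values {O, Q, S, T, U}, so each is used; only Nate can be T, hence Nate = T.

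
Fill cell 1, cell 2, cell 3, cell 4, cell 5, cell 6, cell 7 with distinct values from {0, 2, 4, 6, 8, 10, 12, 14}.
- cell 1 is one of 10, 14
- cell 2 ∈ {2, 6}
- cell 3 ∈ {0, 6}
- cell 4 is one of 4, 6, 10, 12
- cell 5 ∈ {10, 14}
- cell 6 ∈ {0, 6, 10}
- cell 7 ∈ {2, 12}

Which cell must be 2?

cell 2

The 7 variables draw from only 7 values {0, 2, 4, 6, 10, 12, 14}, so each is used; only cell 4 can be 4, hence cell 4 = 4.
Among the 6 still-open variables, 12 fits only cell 7 (and all 6 values in {0, 2, 6, 10, 12, 14} must be used), so cell 7 = 12.
The 5 still-open variables draw from only 5 values {0, 2, 6, 10, 14}, so each is used; only cell 2 can be 2, hence cell 2 = 2.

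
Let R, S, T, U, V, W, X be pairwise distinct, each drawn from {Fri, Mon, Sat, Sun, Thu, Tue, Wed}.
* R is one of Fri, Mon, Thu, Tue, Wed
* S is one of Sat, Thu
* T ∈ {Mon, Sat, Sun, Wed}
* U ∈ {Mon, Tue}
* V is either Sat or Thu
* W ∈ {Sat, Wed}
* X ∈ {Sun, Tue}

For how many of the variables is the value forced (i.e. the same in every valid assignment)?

The 7 variables draw from only 7 values {Fri, Mon, Sat, Sun, Thu, Tue, Wed}, so each is used; only R can be Fri, hence R = Fri.
S and V between them cover only {Sat, Thu} — a naked pair. Remove those values from T, W.
W's domain is down to {Wed}, so W = Wed. Strike Wed from T.
Determined: R=Fri, W=Wed. The other variables each still have more than one consistent value. That makes 2.

2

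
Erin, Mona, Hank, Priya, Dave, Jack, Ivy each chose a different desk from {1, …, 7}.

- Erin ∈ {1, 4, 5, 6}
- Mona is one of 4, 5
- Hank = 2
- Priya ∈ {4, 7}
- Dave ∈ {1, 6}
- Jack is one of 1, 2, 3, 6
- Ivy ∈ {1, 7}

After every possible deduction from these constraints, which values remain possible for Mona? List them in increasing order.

Hank has just one choice, so Hank = 2. Eliminate 2 elsewhere: Jack.
Among the 6 still-open variables, 3 fits only Jack (and all 6 values in {1, 3, 4, 5, 6, 7} must be used), so Jack = 3.
No further eliminations apply; Mona can still be any of 4, 5.

4, 5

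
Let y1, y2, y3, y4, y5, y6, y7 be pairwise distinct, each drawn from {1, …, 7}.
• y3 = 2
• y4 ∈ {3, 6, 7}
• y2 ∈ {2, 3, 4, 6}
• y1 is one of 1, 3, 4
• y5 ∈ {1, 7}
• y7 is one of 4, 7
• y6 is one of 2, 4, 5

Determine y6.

5

y3's domain is down to {2}, so y3 = 2. Strike 2 from y2, y6.
The 6 still-open variables together cover exactly {1, 3, 4, 5, 6, 7} — 6 values for 6 variables — and 5 appears only in y6's list, so y6 = 5.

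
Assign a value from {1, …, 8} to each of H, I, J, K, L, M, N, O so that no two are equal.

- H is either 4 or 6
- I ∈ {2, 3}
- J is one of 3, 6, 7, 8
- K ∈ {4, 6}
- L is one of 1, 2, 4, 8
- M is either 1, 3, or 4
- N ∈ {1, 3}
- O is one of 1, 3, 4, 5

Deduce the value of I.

The 8 variables draw from only 8 values {1, 2, 3, 4, 5, 6, 7, 8}, so each is used; only O can be 5, hence O = 5.
The 7 still-open variables together cover exactly {1, 2, 3, 4, 6, 7, 8} — 7 values for 7 variables — and 7 appears only in J's list, so J = 7.
The 6 still-open variables draw from only 6 values {1, 2, 3, 4, 6, 8}, so each is used; only L can be 8, hence L = 8.
The 5 still-open variables together cover exactly {1, 2, 3, 4, 6} — 5 values for 5 variables — and 2 appears only in I's list, so I = 2.

2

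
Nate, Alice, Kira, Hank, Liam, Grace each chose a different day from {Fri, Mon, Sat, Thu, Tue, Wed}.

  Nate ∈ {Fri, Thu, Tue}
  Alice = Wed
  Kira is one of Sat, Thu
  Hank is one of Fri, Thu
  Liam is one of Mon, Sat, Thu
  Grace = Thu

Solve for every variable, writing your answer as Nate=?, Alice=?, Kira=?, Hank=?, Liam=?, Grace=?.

Alice's domain is down to {Wed}, so Alice = Wed.
Grace must be Thu (only option left). Strike Thu from Nate, Kira, Hank, Liam.
That leaves Kira = Sat. Strike Sat from Liam.
Hank must be Fri (only option left). So Nate can't be Fri.
Liam's domain is down to {Mon}, so Liam = Mon.
Nate's domain is down to {Tue}, so Nate = Tue.

Nate=Tue, Alice=Wed, Kira=Sat, Hank=Fri, Liam=Mon, Grace=Thu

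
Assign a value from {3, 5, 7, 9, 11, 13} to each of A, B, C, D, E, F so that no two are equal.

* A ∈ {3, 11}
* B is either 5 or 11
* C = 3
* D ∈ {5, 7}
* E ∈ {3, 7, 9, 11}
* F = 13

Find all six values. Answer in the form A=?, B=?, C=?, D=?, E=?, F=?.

A=11, B=5, C=3, D=7, E=9, F=13

C must be 3 (only option left). Remove 3 from A, E.
F has just one choice, so F = 13.
A has just one choice, so A = 11. Eliminate 11 elsewhere: B, E.
B's domain is down to {5}, so B = 5. Remove 5 from D.
D has just one choice, so D = 7. Eliminate 7 elsewhere: E.
E's domain is down to {9}, so E = 9.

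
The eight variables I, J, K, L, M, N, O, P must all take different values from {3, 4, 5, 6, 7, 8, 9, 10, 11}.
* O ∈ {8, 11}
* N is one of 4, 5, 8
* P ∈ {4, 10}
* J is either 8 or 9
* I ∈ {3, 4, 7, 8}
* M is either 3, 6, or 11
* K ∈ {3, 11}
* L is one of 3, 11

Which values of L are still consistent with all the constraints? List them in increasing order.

3, 11

K and L share exactly the 2 values {3, 11}; by pigeonhole those values go to them, so strike 3, 11 from I, M, O.
M has just one choice, so M = 6.
O has just one choice, so O = 8. Strike 8 from I, J, N.
J has just one choice, so J = 9.
No further eliminations apply; L can still be any of 3, 11.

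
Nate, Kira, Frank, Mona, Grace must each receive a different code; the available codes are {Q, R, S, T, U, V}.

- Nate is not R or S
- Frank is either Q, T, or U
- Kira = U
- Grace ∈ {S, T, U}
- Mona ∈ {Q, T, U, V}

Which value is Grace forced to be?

S

Kira must be U (only option left). Strike U from Nate, Frank, Mona, Grace.
The 4 still-open variables together cover exactly {Q, S, T, V} — 4 values for 4 variables — and S appears only in Grace's list, so Grace = S.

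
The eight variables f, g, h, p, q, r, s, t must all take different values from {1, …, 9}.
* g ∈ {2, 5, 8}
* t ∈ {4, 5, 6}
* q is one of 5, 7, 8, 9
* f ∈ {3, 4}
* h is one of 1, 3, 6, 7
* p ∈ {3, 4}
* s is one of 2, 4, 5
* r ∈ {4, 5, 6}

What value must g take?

8

f and p between them cover only {3, 4} — a naked pair. Remove those values from h, r, s, t.
r and t share exactly the 2 values {5, 6}; by pigeonhole those values go to them, so strike 5, 6 from g, h, q, s.
s has just one choice, so s = 2. Remove 2 from g.
So g = 8.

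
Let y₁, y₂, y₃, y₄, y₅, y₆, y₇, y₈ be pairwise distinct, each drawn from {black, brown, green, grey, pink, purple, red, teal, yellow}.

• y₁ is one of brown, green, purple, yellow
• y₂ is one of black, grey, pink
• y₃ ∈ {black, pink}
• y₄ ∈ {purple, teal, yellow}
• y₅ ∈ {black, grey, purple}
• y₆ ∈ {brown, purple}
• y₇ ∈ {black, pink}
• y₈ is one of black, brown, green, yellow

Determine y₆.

brown

The 8 variables together cover exactly {black, brown, green, grey, pink, purple, teal, yellow} — 8 values for 8 variables — and teal appears only in y₄'s list, so y₄ = teal.
y₃ and y₇ share exactly the 2 values {black, pink}; by pigeonhole those values go to them, so strike black, pink from y₂, y₅, y₈.
y₂'s domain is down to {grey}, so y₂ = grey. Strike grey from y₅.
That leaves y₅ = purple. Remove purple from y₁, y₆.
So y₆ = brown.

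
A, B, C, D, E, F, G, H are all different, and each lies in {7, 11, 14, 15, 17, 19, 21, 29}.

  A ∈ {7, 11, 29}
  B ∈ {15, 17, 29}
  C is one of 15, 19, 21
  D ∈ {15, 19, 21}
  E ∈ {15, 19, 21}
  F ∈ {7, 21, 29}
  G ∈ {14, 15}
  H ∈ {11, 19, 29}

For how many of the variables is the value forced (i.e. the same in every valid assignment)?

The 8 variables draw from only 8 values {7, 11, 14, 15, 17, 19, 21, 29}, so each is used; only G can be 14, hence G = 14.
The 7 still-open variables draw from only 7 values {7, 11, 15, 17, 19, 21, 29}, so each is used; only B can be 17, hence B = 17.
The 3 variables C, D, E are confined to {15, 19, 21}, which locks those values in; drop them from F, H.
Determined: B=17, G=14. The other variables each still have more than one consistent value. That makes 2.

2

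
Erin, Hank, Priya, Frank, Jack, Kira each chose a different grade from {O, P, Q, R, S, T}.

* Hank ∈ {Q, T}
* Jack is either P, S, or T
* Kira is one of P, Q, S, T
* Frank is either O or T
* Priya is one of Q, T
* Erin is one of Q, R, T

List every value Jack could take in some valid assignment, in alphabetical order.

P, S

The 6 variables together cover exactly {O, P, Q, R, S, T} — 6 values for 6 variables — and O appears only in Frank's list, so Frank = O.
Among the 5 still-open variables, R fits only Erin (and all 5 values in {P, Q, R, S, T} must be used), so Erin = R.
Hank and Priya between them cover only {Q, T} — a naked pair. Remove those values from Jack, Kira.
No further eliminations apply; Jack can still be any of P, S.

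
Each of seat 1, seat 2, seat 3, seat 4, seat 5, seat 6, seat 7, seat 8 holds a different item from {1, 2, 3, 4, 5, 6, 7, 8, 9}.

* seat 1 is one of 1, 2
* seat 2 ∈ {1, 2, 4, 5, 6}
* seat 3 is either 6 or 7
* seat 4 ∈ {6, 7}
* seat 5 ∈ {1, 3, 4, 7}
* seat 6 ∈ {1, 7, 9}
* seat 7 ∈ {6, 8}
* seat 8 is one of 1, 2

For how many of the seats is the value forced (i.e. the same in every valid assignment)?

2

seat 1 and seat 8 share exactly the 2 values {1, 2}; by pigeonhole those values go to them, so strike 1, 2 from seat 2, seat 5, seat 6.
The 2 variables seat 3 and seat 4 are confined to {6, 7}, which locks those values in; drop them from seat 2, seat 5, seat 6, seat 7.
seat 6's domain is down to {9}, so seat 6 = 9.
seat 7 must be 8 (only option left).
Determined: seat 6=9, seat 7=8. The other seats each still have more than one consistent value. That makes 2.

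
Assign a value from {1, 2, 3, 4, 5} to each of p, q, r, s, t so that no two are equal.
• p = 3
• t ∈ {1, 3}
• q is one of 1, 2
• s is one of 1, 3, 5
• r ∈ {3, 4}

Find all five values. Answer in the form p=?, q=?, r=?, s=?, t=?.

p=3, q=2, r=4, s=5, t=1

p must be 3 (only option left). Eliminate 3 elsewhere: r, s, t.
r has just one choice, so r = 4.
t must be 1 (only option left). Eliminate 1 elsewhere: q, s.
q's domain is down to {2}, so q = 2.
s must be 5 (only option left).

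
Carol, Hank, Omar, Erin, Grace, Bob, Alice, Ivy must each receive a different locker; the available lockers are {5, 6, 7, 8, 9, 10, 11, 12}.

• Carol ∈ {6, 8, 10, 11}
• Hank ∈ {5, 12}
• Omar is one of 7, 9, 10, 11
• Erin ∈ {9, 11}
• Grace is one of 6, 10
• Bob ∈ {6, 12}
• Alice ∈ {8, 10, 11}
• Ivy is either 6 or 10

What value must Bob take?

12

Among the 8 variables, 5 fits only Hank (and all 8 values in {5, 6, 7, 8, 9, 10, 11, 12} must be used), so Hank = 5.
The 7 still-open variables together cover exactly {6, 7, 8, 9, 10, 11, 12} — 7 values for 7 variables — and 7 appears only in Omar's list, so Omar = 7.
Among the 6 still-open variables, 9 fits only Erin (and all 6 values in {6, 8, 9, 10, 11, 12} must be used), so Erin = 9.
The 5 still-open variables together cover exactly {6, 8, 10, 11, 12} — 5 values for 5 variables — and 12 appears only in Bob's list, so Bob = 12.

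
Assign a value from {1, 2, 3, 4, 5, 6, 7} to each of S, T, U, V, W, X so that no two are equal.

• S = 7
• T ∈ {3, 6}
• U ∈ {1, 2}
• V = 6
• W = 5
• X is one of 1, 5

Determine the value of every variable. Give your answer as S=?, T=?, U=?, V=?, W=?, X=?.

S=7, T=3, U=2, V=6, W=5, X=1

S must be 7 (only option left).
That leaves V = 6. Strike 6 from T.
That leaves W = 5. Strike 5 from X.
X must be 1 (only option left). Strike 1 from U.
That leaves T = 3.
U's domain is down to {2}, so U = 2.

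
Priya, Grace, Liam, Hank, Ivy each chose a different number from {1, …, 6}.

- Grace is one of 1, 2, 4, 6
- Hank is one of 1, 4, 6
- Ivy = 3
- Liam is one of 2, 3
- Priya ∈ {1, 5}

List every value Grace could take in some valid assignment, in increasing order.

1, 4, 6

Ivy must be 3 (only option left). Strike 3 from Liam.
Liam has just one choice, so Liam = 2. Remove 2 from Grace.
No further eliminations apply; Grace can still be any of 1, 4, 6.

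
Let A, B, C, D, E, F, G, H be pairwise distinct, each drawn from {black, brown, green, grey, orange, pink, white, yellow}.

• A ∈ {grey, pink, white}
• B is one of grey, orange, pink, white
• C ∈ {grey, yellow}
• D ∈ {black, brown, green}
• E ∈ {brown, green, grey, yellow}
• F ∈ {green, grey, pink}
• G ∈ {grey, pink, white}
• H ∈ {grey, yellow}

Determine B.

orange

The 8 variables together cover exactly {black, brown, green, grey, orange, pink, white, yellow} — 8 values for 8 variables — and black appears only in D's list, so D = black.
The 7 still-open variables together cover exactly {brown, green, grey, orange, pink, white, yellow} — 7 values for 7 variables — and brown appears only in E's list, so E = brown.
The 6 still-open variables together cover exactly {green, grey, orange, pink, white, yellow} — 6 values for 6 variables — and green appears only in F's list, so F = green.
The 5 still-open variables draw from only 5 values {grey, orange, pink, white, yellow}, so each is used; only B can be orange, hence B = orange.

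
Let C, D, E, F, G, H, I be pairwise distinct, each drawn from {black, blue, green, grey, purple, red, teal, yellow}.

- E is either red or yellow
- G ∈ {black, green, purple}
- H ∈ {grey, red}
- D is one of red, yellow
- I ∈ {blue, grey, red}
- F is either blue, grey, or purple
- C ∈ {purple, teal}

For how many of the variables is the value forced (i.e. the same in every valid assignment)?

4

D and E share exactly the 2 values {red, yellow}; by pigeonhole those values go to them, so strike red, yellow from H, I.
H has just one choice, so H = grey. Eliminate grey elsewhere: F, I.
I must be blue (only option left). Strike blue from F.
F's domain is down to {purple}, so F = purple. So C, G can't be purple.
C's domain is down to {teal}, so C = teal.
Determined: C=teal, F=purple, H=grey, I=blue. The other variables each still have more than one consistent value. That makes 4.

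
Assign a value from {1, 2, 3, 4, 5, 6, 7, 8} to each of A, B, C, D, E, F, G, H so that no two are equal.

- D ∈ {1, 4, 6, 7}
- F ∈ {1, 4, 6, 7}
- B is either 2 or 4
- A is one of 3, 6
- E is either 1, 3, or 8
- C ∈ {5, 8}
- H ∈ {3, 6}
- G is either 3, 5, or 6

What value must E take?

1

The 8 variables together cover exactly {1, 2, 3, 4, 5, 6, 7, 8} — 8 values for 8 variables — and 2 appears only in B's list, so B = 2.
A and H between them cover only {3, 6} — a naked pair. Remove those values from D, E, F, G.
That leaves G = 5. Eliminate 5 elsewhere: C.
That leaves C = 8. So E can't be 8.
So E = 1.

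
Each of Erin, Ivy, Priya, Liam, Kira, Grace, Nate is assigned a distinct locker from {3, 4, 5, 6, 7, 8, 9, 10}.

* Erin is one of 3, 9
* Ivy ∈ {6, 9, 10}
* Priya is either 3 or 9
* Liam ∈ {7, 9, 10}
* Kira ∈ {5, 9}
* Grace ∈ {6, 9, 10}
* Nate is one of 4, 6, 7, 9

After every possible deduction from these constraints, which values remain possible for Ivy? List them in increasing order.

Among the 7 variables, 4 fits only Nate (and all 7 values in {3, 4, 5, 6, 7, 9, 10} must be used), so Nate = 4.
The 6 still-open variables together cover exactly {3, 5, 6, 7, 9, 10} — 6 values for 6 variables — and 5 appears only in Kira's list, so Kira = 5.
The 5 still-open variables draw from only 5 values {3, 6, 7, 9, 10}, so each is used; only Liam can be 7, hence Liam = 7.
Erin and Priya between them cover only {3, 9} — a naked pair. Remove those values from Ivy, Grace.
No further eliminations apply; Ivy can still be any of 6, 10.

6, 10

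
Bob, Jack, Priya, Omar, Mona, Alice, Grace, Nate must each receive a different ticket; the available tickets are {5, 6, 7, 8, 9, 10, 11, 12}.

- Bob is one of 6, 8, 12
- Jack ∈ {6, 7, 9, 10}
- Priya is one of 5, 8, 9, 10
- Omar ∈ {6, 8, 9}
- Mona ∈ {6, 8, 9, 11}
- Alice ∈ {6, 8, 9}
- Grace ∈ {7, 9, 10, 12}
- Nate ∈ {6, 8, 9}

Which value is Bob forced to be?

12

Among the 8 variables, 5 fits only Priya (and all 8 values in {5, 6, 7, 8, 9, 10, 11, 12} must be used), so Priya = 5.
The 7 still-open variables together cover exactly {6, 7, 8, 9, 10, 11, 12} — 7 values for 7 variables — and 11 appears only in Mona's list, so Mona = 11.
The 3 variables Omar, Alice, Nate are confined to {6, 8, 9}, which locks those values in; drop them from Bob, Jack, Grace.
So Bob = 12.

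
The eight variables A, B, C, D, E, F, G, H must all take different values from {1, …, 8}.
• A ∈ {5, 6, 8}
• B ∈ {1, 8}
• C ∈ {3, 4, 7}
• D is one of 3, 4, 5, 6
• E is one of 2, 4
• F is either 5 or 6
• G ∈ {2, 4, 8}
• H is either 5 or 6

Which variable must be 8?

A

The 8 variables draw from only 8 values {1, 2, 3, 4, 5, 6, 7, 8}, so each is used; only B can be 1, hence B = 1.
Among the 7 still-open variables, 7 fits only C (and all 7 values in {2, 3, 4, 5, 6, 7, 8} must be used), so C = 7.
The 6 still-open variables together cover exactly {2, 3, 4, 5, 6, 8} — 6 values for 6 variables — and 3 appears only in D's list, so D = 3.
F and H between them cover only {5, 6} — a naked pair. Remove those values from A.
So 8 goes to A.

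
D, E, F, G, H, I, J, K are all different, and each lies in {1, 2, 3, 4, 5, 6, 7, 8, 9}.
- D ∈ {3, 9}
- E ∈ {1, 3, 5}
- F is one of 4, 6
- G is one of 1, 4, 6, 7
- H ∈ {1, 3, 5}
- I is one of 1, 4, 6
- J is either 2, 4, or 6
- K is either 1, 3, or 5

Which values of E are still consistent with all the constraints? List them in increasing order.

Among the 8 variables, 2 fits only J (and all 8 values in {1, 2, 3, 4, 5, 6, 7, 9} must be used), so J = 2.
Among the 7 still-open variables, 7 fits only G (and all 7 values in {1, 3, 4, 5, 6, 7, 9} must be used), so G = 7.
Among the 6 still-open variables, 9 fits only D (and all 6 values in {1, 3, 4, 5, 6, 9} must be used), so D = 9.
E, H, K share exactly the 3 values {1, 3, 5}; by pigeonhole those values go to them, so strike 1, 3, 5 from I.
No further eliminations apply; E can still be any of 1, 3, 5.

1, 3, 5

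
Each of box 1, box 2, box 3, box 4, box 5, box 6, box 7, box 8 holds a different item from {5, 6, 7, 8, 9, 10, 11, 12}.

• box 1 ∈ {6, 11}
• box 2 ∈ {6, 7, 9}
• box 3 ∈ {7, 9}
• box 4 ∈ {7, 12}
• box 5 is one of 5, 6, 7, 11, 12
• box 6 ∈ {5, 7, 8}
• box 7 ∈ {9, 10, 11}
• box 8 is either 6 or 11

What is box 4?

12

The 8 variables draw from only 8 values {5, 6, 7, 8, 9, 10, 11, 12}, so each is used; only box 6 can be 8, hence box 6 = 8.
Among the 7 still-open variables, 5 fits only box 5 (and all 7 values in {5, 6, 7, 9, 10, 11, 12} must be used), so box 5 = 5.
The 6 still-open variables together cover exactly {6, 7, 9, 10, 11, 12} — 6 values for 6 variables — and 10 appears only in box 7's list, so box 7 = 10.
The 5 still-open variables draw from only 5 values {6, 7, 9, 11, 12}, so each is used; only box 4 can be 12, hence box 4 = 12.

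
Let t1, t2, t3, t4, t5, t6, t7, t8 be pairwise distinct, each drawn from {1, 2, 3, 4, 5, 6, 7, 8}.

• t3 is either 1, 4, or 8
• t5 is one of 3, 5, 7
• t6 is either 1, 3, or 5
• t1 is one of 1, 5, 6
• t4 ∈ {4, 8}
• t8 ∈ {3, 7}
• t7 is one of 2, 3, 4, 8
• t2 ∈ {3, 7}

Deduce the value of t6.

1

The 8 variables draw from only 8 values {1, 2, 3, 4, 5, 6, 7, 8}, so each is used; only t7 can be 2, hence t7 = 2.
The 7 still-open variables draw from only 7 values {1, 3, 4, 5, 6, 7, 8}, so each is used; only t1 can be 6, hence t1 = 6.
t2 and t8 between them cover only {3, 7} — a naked pair. Remove those values from t5, t6.
t5 has just one choice, so t5 = 5. Eliminate 5 elsewhere: t6.
So t6 = 1.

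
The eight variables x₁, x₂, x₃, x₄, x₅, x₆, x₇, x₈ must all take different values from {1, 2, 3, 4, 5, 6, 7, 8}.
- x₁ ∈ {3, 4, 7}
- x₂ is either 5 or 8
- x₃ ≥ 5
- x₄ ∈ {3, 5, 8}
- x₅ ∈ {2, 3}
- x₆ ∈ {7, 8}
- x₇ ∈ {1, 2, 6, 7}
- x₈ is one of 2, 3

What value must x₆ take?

7

The 8 variables draw from only 8 values {1, 2, 3, 4, 5, 6, 7, 8}, so each is used; only x₇ can be 1, hence x₇ = 1.
The 7 still-open variables draw from only 7 values {2, 3, 4, 5, 6, 7, 8}, so each is used; only x₁ can be 4, hence x₁ = 4.
The 6 still-open variables together cover exactly {2, 3, 5, 6, 7, 8} — 6 values for 6 variables — and 6 appears only in x₃'s list, so x₃ = 6.
The 5 still-open variables together cover exactly {2, 3, 5, 7, 8} — 5 values for 5 variables — and 7 appears only in x₆'s list, so x₆ = 7.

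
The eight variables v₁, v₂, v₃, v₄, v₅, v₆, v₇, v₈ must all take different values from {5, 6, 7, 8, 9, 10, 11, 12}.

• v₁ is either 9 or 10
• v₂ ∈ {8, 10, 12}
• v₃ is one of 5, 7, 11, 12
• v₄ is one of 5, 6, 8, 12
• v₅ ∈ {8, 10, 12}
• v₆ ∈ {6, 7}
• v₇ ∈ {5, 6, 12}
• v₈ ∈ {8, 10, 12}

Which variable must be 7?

v₆

The 8 variables draw from only 8 values {5, 6, 7, 8, 9, 10, 11, 12}, so each is used; only v₁ can be 9, hence v₁ = 9.
The 7 still-open variables together cover exactly {5, 6, 7, 8, 10, 11, 12} — 7 values for 7 variables — and 11 appears only in v₃'s list, so v₃ = 11.
The 6 still-open variables draw from only 6 values {5, 6, 7, 8, 10, 12}, so each is used; only v₆ can be 7, hence v₆ = 7.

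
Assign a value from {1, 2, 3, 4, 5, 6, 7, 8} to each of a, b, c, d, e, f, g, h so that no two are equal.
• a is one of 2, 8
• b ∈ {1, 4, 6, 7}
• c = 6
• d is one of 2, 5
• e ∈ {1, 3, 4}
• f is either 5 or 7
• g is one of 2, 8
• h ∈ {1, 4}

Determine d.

5

c has just one choice, so c = 6. Eliminate 6 elsewhere: b.
The 7 still-open variables draw from only 7 values {1, 2, 3, 4, 5, 7, 8}, so each is used; only e can be 3, hence e = 3.
The 2 variables a and g are confined to {2, 8}, which locks those values in; drop them from d.
So d = 5.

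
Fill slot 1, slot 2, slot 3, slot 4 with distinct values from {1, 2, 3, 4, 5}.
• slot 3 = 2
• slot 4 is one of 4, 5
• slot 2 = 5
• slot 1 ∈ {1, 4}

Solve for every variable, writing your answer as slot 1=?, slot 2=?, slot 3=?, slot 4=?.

slot 2 has just one choice, so slot 2 = 5. Remove 5 from slot 4.
slot 3 must be 2 (only option left).
slot 4 must be 4 (only option left). Strike 4 from slot 1.
slot 1 must be 1 (only option left).

slot 1=1, slot 2=5, slot 3=2, slot 4=4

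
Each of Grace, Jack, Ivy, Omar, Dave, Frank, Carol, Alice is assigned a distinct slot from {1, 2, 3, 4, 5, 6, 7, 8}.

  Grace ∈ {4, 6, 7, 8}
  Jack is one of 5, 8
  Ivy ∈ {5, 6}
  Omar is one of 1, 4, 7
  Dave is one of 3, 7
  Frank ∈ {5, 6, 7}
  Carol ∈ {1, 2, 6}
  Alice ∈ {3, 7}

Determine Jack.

8

The 8 variables draw from only 8 values {1, 2, 3, 4, 5, 6, 7, 8}, so each is used; only Carol can be 2, hence Carol = 2.
The 7 still-open variables draw from only 7 values {1, 3, 4, 5, 6, 7, 8}, so each is used; only Omar can be 1, hence Omar = 1.
The 6 still-open variables draw from only 6 values {3, 4, 5, 6, 7, 8}, so each is used; only Grace can be 4, hence Grace = 4.
Among the 5 still-open variables, 8 fits only Jack (and all 5 values in {3, 5, 6, 7, 8} must be used), so Jack = 8.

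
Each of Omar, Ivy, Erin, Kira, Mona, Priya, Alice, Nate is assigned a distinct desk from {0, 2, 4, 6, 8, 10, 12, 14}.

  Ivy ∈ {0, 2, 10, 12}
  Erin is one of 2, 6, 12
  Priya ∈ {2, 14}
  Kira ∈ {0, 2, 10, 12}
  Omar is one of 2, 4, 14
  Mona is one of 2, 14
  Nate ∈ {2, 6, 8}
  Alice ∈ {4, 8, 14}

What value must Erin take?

The 2 variables Mona and Priya are confined to {2, 14}, which locks those values in; drop them from Omar, Ivy, Erin, Kira, Alice, Nate.
Omar has just one choice, so Omar = 4. Eliminate 4 elsewhere: Alice.
Alice must be 8 (only option left). So Nate can't be 8.
Nate's domain is down to {6}, so Nate = 6. Remove 6 from Erin.
So Erin = 12.

12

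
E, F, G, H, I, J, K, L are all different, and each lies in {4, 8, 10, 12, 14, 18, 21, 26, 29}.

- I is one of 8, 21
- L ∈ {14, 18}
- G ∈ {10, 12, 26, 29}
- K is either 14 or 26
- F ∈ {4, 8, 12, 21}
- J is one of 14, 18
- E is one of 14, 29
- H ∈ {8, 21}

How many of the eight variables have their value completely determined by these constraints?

2

The 2 variables H and I are confined to {8, 21}, which locks those values in; drop them from F.
J and L between them cover only {14, 18} — a naked pair. Remove those values from E, K.
That leaves E = 29. So G can't be 29.
K must be 26 (only option left). Strike 26 from G.
Determined: E=29, K=26. The other variables each still have more than one consistent value. That makes 2.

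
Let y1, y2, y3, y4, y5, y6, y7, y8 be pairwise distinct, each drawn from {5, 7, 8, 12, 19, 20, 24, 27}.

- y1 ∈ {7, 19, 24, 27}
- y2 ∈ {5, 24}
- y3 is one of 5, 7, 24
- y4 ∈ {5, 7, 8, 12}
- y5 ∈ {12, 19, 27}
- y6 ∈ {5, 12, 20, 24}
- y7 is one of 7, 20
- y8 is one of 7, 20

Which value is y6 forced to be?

Among the 8 variables, 8 fits only y4 (and all 8 values in {5, 7, 8, 12, 19, 20, 24, 27} must be used), so y4 = 8.
y7 and y8 share exactly the 2 values {7, 20}; by pigeonhole those values go to them, so strike 7, 20 from y1, y3, y6.
y2 and y3 between them cover only {5, 24} — a naked pair. Remove those values from y1, y6.
So y6 = 12.

12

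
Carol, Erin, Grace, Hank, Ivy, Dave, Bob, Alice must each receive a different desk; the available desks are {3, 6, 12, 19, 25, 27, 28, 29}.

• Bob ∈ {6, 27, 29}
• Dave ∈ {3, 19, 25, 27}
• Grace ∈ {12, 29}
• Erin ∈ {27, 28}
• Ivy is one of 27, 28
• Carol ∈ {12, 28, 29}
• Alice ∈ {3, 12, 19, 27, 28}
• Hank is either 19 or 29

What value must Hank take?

Among the 8 variables, 6 fits only Bob (and all 8 values in {3, 6, 12, 19, 25, 27, 28, 29} must be used), so Bob = 6.
The 7 still-open variables together cover exactly {3, 12, 19, 25, 27, 28, 29} — 7 values for 7 variables — and 25 appears only in Dave's list, so Dave = 25.
Among the 6 still-open variables, 3 fits only Alice (and all 6 values in {3, 12, 19, 27, 28, 29} must be used), so Alice = 3.
Among the 5 still-open variables, 19 fits only Hank (and all 5 values in {12, 19, 27, 28, 29} must be used), so Hank = 19.

19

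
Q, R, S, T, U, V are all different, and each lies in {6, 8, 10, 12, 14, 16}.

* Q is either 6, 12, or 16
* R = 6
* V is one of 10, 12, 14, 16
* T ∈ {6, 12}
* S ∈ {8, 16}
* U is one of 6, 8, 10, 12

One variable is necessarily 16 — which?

Q

R's domain is down to {6}, so R = 6. Remove 6 from Q, T, U.
T must be 12 (only option left). Remove 12 from Q, U, V.
So 16 goes to Q.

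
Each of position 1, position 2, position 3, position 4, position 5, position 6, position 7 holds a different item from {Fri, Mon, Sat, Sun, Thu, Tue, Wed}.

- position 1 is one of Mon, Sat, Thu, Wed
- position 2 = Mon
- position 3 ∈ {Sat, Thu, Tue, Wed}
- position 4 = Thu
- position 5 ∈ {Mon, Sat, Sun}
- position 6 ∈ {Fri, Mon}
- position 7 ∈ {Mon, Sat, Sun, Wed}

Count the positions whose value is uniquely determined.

position 2 must be Mon (only option left). Remove Mon from position 1, position 5, position 6, position 7.
position 4's domain is down to {Thu}, so position 4 = Thu. Remove Thu from position 1, position 3.
position 6's domain is down to {Fri}, so position 6 = Fri.
Among the 4 still-open variables, Tue fits only position 3 (and all 4 values in {Sat, Sun, Tue, Wed} must be used), so position 3 = Tue.
Determined: position 2=Mon, position 3=Tue, position 4=Thu, position 6=Fri. The other positions each still have more than one consistent value. That makes 4.

4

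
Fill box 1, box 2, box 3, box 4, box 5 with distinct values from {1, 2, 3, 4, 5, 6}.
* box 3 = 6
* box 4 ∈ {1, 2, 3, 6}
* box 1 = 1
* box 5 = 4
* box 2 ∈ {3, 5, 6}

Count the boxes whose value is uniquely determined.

box 1 has just one choice, so box 1 = 1. Eliminate 1 elsewhere: box 4.
box 3 must be 6 (only option left). So box 2, box 4 can't be 6.
box 5 has just one choice, so box 5 = 4.
Determined: box 1=1, box 3=6, box 5=4. The other boxes each still have more than one consistent value. That makes 3.

3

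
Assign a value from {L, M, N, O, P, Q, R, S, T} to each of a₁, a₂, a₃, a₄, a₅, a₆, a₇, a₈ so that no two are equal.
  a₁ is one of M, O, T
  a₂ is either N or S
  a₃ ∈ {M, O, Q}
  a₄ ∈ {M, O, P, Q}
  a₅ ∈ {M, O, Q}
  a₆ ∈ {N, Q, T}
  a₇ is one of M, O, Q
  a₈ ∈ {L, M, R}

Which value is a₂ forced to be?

S

a₃, a₅, a₇ share exactly the 3 values {M, O, Q}; by pigeonhole those values go to them, so strike M, O, Q from a₁, a₄, a₆, a₈.
a₁ must be T (only option left). So a₆ can't be T.
a₄'s domain is down to {P}, so a₄ = P.
a₆'s domain is down to {N}, so a₆ = N. So a₂ can't be N.
So a₂ = S.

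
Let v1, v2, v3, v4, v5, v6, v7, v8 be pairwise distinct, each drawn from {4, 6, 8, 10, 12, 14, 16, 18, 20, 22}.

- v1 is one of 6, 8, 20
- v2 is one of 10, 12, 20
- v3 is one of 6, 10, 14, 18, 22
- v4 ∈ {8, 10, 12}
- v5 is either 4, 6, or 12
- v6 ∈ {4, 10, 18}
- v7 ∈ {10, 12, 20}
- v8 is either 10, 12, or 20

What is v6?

The 3 variables v2, v7, v8 are confined to {10, 12, 20}, which locks those values in; drop them from v1, v3, v4, v5, v6.
v4 must be 8 (only option left). Remove 8 from v1.
That leaves v1 = 6. So v3, v5 can't be 6.
v5 has just one choice, so v5 = 4. Strike 4 from v6.
So v6 = 18.

18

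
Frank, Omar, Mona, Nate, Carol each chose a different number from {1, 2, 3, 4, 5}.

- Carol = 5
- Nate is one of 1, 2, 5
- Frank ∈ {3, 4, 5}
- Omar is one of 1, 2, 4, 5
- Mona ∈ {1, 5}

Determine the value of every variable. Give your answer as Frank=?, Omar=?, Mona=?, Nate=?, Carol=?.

Carol's domain is down to {5}, so Carol = 5. Strike 5 from Frank, Omar, Mona, Nate.
That leaves Mona = 1. Strike 1 from Omar, Nate.
That leaves Nate = 2. So Omar can't be 2.
Omar has just one choice, so Omar = 4. So Frank can't be 4.
Frank's domain is down to {3}, so Frank = 3.

Frank=3, Omar=4, Mona=1, Nate=2, Carol=5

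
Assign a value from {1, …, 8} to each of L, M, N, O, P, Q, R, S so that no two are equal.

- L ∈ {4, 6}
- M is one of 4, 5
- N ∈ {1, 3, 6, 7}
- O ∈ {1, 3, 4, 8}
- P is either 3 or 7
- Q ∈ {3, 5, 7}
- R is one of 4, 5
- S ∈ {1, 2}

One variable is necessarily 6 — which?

L

The 8 variables together cover exactly {1, 2, 3, 4, 5, 6, 7, 8} — 8 values for 8 variables — and 2 appears only in S's list, so S = 2.
The 7 still-open variables draw from only 7 values {1, 3, 4, 5, 6, 7, 8}, so each is used; only O can be 8, hence O = 8.
Among the 6 still-open variables, 1 fits only N (and all 6 values in {1, 3, 4, 5, 6, 7} must be used), so N = 1.
The 5 still-open variables together cover exactly {3, 4, 5, 6, 7} — 5 values for 5 variables — and 6 appears only in L's list, so L = 6.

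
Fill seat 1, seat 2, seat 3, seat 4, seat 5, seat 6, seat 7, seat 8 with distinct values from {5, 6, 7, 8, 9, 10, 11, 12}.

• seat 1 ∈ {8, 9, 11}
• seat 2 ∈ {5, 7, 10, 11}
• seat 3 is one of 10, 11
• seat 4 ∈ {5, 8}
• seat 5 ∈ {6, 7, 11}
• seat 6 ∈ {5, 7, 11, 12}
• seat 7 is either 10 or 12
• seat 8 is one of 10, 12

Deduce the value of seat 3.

Among the 8 variables, 6 fits only seat 5 (and all 8 values in {5, 6, 7, 8, 9, 10, 11, 12} must be used), so seat 5 = 6.
The 7 still-open variables draw from only 7 values {5, 7, 8, 9, 10, 11, 12}, so each is used; only seat 1 can be 9, hence seat 1 = 9.
Among the 6 still-open variables, 8 fits only seat 4 (and all 6 values in {5, 7, 8, 10, 11, 12} must be used), so seat 4 = 8.
The 2 variables seat 7 and seat 8 are confined to {10, 12}, which locks those values in; drop them from seat 2, seat 3, seat 6.
So seat 3 = 11.

11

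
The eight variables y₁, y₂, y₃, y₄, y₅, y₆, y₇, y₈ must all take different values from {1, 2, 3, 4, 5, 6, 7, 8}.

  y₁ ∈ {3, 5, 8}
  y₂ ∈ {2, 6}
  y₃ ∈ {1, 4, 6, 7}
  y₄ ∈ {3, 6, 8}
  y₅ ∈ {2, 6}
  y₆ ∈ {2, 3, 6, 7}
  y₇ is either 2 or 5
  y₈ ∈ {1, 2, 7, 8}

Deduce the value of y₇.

5

The 8 variables together cover exactly {1, 2, 3, 4, 5, 6, 7, 8} — 8 values for 8 variables — and 4 appears only in y₃'s list, so y₃ = 4.
Among the 7 still-open variables, 1 fits only y₈ (and all 7 values in {1, 2, 3, 5, 6, 7, 8} must be used), so y₈ = 1.
The 6 still-open variables together cover exactly {2, 3, 5, 6, 7, 8} — 6 values for 6 variables — and 7 appears only in y₆'s list, so y₆ = 7.
y₂ and y₅ between them cover only {2, 6} — a naked pair. Remove those values from y₄, y₇.
So y₇ = 5.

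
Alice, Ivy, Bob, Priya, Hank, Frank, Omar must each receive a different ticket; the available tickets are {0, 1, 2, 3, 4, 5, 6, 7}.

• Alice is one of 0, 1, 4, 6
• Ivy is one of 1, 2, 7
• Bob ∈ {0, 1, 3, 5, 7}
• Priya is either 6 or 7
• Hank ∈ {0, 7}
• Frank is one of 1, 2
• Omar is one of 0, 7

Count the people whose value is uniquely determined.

Hank and Omar share exactly the 2 values {0, 7}; by pigeonhole those values go to them, so strike 0, 7 from Alice, Ivy, Bob, Priya.
Priya's domain is down to {6}, so Priya = 6. So Alice can't be 6.
Ivy and Frank between them cover only {1, 2} — a naked pair. Remove those values from Alice, Bob.
Alice's domain is down to {4}, so Alice = 4.
Determined: Alice=4, Priya=6. The other people each still have more than one consistent value. That makes 2.

2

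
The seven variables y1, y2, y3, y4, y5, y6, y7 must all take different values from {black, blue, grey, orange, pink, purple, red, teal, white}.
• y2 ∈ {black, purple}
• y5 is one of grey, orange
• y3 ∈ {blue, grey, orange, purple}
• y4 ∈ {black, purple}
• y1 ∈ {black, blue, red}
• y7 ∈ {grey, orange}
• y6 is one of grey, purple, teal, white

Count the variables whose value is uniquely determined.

2

y2 and y4 share exactly the 2 values {black, purple}; by pigeonhole those values go to them, so strike black, purple from y1, y3, y6.
The 2 variables y5 and y7 are confined to {grey, orange}, which locks those values in; drop them from y3, y6.
y3 has just one choice, so y3 = blue. Remove blue from y1.
y1 must be red (only option left).
Determined: y1=red, y3=blue. The other variables each still have more than one consistent value. That makes 2.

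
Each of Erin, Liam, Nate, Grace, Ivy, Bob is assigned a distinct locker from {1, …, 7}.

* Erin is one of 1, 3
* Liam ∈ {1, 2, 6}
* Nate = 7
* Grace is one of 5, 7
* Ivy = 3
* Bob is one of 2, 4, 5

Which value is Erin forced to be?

Nate has just one choice, so Nate = 7. Remove 7 from Grace.
Grace has just one choice, so Grace = 5. Eliminate 5 elsewhere: Bob.
That leaves Ivy = 3. So Erin can't be 3.
So Erin = 1.

1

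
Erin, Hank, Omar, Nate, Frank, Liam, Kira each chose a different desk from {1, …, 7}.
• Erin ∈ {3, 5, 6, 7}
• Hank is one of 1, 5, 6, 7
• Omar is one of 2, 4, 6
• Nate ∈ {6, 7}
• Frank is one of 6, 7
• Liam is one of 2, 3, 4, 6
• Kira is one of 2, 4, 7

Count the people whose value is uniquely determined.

The 7 variables draw from only 7 values {1, 2, 3, 4, 5, 6, 7}, so each is used; only Hank can be 1, hence Hank = 1.
The 6 still-open variables draw from only 6 values {2, 3, 4, 5, 6, 7}, so each is used; only Erin can be 5, hence Erin = 5.
Among the 5 still-open variables, 3 fits only Liam (and all 5 values in {2, 3, 4, 6, 7} must be used), so Liam = 3.
Nate and Frank between them cover only {6, 7} — a naked pair. Remove those values from Omar, Kira.
Determined: Erin=5, Hank=1, Liam=3. The other people each still have more than one consistent value. That makes 3.

3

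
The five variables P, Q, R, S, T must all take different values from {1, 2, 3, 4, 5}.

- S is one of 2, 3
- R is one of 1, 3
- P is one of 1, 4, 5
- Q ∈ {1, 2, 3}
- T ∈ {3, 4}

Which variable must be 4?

T

The 5 variables together cover exactly {1, 2, 3, 4, 5} — 5 values for 5 variables — and 5 appears only in P's list, so P = 5.
Among the 4 still-open variables, 4 fits only T (and all 4 values in {1, 2, 3, 4} must be used), so T = 4.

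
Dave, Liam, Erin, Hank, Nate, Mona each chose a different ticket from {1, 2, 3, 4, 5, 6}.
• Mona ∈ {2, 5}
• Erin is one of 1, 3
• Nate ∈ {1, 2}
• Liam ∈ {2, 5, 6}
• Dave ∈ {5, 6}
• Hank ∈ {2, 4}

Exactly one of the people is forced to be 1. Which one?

Among the 6 variables, 3 fits only Erin (and all 6 values in {1, 2, 3, 4, 5, 6} must be used), so Erin = 3.
The 5 still-open variables draw from only 5 values {1, 2, 4, 5, 6}, so each is used; only Nate can be 1, hence Nate = 1.

Nate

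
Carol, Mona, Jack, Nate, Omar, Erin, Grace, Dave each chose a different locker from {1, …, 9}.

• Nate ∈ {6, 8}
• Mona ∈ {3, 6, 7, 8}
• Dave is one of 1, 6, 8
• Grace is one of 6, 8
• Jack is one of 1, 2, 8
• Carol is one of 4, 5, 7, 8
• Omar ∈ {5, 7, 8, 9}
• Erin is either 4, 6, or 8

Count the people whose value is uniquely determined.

Nate and Grace between them cover only {6, 8} — a naked pair. Remove those values from Carol, Mona, Jack, Omar, Erin, Dave.
Erin must be 4 (only option left). Remove 4 from Carol.
Dave has just one choice, so Dave = 1. Strike 1 from Jack.
Jack must be 2 (only option left).
Determined: Jack=2, Erin=4, Dave=1. The other people each still have more than one consistent value. That makes 3.

3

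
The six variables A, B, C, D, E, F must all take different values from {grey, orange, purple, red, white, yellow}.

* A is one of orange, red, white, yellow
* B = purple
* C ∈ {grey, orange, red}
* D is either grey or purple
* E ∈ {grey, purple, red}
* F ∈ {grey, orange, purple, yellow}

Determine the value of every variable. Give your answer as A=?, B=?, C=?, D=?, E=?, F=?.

A=white, B=purple, C=orange, D=grey, E=red, F=yellow

B has just one choice, so B = purple. Remove purple from D, E, F.
D must be grey (only option left). Strike grey from C, E, F.
E must be red (only option left). Eliminate red elsewhere: A, C.
C must be orange (only option left). Eliminate orange elsewhere: A, F.
F has just one choice, so F = yellow. Strike yellow from A.
A has just one choice, so A = white.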